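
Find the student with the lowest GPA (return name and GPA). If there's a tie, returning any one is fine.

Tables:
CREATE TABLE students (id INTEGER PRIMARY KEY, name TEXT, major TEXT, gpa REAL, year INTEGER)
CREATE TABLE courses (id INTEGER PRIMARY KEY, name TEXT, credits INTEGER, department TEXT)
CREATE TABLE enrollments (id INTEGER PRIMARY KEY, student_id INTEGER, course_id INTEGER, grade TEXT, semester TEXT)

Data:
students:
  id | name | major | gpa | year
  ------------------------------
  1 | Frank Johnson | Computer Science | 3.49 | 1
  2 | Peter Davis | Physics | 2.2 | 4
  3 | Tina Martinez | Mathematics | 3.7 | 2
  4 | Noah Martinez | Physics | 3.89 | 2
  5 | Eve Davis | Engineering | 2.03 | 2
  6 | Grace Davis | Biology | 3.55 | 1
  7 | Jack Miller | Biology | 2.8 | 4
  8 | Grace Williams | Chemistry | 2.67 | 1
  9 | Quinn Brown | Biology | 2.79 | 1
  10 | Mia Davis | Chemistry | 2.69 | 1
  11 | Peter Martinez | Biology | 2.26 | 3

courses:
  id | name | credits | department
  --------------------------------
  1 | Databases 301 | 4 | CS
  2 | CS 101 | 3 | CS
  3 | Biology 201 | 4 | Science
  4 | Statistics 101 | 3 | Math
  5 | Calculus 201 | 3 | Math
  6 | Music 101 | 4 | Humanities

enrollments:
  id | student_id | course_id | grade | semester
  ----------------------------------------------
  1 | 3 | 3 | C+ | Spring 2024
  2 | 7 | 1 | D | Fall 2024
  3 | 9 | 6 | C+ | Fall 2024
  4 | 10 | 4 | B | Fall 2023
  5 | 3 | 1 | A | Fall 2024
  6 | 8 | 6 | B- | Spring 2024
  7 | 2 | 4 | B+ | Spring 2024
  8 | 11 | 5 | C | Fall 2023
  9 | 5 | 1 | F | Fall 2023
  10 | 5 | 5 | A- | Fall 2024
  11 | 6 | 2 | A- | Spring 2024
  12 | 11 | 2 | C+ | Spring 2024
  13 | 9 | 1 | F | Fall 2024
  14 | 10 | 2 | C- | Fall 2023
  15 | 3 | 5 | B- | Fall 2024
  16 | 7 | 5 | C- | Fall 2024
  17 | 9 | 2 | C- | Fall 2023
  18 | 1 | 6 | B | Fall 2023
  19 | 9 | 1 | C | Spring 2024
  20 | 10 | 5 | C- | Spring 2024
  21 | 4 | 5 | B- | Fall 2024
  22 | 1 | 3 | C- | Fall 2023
SELECT name, gpa FROM students ORDER BY gpa ASC LIMIT 1

Execution result:
name | gpa
Eve Davis | 2.03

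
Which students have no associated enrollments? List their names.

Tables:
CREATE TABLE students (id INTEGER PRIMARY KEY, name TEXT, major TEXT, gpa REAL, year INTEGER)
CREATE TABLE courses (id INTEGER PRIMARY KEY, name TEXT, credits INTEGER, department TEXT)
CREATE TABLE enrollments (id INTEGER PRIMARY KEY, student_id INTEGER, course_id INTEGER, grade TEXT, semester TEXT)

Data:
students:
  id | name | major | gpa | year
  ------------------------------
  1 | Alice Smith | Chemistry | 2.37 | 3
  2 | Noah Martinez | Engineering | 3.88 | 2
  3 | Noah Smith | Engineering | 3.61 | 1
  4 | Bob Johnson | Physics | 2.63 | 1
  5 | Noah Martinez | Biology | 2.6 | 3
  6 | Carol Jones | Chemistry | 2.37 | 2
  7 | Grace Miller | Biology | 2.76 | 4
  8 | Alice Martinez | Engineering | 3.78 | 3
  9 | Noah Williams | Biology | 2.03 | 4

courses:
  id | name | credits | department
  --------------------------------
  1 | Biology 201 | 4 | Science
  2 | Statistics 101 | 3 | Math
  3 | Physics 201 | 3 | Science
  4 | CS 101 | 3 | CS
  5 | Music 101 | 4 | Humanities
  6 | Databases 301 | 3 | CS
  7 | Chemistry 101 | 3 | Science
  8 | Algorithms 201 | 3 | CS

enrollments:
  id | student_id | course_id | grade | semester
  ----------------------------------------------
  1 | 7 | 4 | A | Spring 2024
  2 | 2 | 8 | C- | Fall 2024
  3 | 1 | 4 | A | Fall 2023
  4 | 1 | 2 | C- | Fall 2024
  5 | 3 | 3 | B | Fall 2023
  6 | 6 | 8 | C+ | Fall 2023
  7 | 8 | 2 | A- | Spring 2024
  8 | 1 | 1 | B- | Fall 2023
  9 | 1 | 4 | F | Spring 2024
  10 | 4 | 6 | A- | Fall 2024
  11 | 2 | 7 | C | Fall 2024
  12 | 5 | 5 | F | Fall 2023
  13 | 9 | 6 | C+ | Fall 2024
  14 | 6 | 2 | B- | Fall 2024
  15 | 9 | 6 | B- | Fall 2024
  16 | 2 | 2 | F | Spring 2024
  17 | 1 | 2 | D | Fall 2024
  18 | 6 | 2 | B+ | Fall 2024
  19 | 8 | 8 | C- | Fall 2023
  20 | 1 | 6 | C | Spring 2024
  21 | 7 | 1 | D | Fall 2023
SELECT p.name FROM students p LEFT JOIN enrollments c ON c.student_id = p.id WHERE c.id IS NULL

Execution result:
(no rows)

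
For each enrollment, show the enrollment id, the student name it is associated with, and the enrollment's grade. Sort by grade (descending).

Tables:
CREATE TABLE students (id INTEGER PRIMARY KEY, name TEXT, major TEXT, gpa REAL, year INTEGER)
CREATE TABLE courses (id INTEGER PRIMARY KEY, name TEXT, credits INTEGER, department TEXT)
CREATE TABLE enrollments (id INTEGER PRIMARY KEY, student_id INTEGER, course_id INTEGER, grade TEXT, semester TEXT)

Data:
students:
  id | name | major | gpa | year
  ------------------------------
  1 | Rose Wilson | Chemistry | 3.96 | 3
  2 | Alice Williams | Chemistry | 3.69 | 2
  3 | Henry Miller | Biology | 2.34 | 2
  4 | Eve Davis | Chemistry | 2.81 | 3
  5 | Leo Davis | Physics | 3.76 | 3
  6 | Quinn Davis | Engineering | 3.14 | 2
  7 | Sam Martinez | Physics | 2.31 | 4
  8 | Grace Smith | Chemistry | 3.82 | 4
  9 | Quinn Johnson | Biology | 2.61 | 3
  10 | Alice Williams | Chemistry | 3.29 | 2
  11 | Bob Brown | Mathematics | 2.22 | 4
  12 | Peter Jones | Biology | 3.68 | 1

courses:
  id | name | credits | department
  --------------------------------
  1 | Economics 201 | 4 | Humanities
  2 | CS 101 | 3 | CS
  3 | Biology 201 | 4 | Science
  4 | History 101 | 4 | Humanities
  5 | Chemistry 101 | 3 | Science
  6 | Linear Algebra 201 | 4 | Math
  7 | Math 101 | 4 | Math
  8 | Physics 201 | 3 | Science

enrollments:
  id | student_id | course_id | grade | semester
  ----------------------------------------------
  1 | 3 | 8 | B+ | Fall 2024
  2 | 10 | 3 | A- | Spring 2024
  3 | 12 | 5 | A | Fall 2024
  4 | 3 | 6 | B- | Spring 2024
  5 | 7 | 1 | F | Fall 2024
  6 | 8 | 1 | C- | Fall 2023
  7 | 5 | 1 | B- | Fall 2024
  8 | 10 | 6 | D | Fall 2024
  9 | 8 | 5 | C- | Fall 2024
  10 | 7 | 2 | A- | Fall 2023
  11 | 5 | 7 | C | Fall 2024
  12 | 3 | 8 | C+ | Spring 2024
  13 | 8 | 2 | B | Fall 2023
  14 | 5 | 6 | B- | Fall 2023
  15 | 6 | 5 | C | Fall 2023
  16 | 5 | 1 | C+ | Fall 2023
SELECT c.id, p.name AS student, c.grade FROM enrollments c JOIN students p ON c.student_id = p.id ORDER BY c.grade DESC

Execution result:
id | student | grade
5 | Sam Martinez | F
8 | Alice Williams | D
6 | Grace Smith | C-
9 | Grace Smith | C-
12 | Henry Miller | C+
16 | Leo Davis | C+
11 | Leo Davis | C
15 | Quinn Davis | C
4 | Henry Miller | B-
7 | Leo Davis | B-
14 | Leo Davis | B-
1 | Henry Miller | B+
13 | Grace Smith | B
2 | Alice Williams | A-
10 | Sam Martinez | A-
3 | Peter Jones | A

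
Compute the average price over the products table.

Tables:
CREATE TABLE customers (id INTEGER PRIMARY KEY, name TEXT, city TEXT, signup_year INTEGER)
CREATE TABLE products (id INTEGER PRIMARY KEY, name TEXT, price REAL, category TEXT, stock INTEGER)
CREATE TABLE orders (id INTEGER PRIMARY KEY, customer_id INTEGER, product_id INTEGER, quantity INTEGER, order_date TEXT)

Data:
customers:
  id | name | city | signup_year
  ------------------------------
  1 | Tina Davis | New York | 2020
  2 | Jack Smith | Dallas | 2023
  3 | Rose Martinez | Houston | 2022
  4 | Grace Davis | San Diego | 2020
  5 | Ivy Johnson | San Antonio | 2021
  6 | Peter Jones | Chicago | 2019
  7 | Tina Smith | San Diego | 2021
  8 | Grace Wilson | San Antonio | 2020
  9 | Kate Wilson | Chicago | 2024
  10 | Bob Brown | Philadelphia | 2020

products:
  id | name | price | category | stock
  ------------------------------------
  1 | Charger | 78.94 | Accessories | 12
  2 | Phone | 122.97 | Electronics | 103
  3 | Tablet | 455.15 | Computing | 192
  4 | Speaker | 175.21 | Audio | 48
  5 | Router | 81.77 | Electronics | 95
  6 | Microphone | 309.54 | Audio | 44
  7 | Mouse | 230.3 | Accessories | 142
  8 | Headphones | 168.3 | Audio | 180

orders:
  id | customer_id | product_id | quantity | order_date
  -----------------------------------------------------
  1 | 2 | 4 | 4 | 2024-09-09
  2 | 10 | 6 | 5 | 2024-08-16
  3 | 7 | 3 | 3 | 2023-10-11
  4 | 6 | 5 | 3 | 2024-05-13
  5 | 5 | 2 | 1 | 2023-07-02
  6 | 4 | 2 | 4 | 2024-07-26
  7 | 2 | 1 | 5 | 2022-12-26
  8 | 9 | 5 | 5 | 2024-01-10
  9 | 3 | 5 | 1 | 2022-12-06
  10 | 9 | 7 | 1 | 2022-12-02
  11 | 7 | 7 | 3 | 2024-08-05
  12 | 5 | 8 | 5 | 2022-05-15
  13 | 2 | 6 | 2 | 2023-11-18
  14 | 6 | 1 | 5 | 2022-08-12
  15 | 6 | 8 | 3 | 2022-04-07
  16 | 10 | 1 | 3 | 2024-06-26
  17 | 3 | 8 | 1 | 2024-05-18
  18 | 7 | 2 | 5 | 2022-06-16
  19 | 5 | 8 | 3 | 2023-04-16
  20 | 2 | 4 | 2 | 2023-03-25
SELECT AVG(price) FROM products

Execution result:
202.77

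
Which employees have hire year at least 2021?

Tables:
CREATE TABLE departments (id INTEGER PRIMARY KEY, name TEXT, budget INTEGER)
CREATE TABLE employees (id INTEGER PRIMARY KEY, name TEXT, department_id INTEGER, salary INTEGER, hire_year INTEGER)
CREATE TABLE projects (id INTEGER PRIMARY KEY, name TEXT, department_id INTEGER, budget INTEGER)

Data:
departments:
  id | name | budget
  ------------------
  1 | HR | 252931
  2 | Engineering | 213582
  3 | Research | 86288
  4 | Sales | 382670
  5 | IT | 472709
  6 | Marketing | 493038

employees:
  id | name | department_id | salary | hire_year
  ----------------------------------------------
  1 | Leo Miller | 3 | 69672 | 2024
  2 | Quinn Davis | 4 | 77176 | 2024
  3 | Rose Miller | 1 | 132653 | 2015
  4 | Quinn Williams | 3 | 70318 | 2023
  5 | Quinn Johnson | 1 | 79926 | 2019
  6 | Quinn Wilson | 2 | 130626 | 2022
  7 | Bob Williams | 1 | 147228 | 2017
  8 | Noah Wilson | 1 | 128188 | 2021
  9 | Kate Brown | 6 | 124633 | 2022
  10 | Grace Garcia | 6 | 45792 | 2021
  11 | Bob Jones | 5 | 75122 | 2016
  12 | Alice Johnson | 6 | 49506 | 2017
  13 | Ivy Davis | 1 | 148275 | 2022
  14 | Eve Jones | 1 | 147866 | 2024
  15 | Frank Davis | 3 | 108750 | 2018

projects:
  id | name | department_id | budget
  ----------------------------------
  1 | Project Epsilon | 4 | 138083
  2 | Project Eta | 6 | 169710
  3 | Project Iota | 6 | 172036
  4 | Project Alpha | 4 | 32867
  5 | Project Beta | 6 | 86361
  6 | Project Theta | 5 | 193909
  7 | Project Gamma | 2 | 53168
SELECT name, hire_year FROM employees WHERE hire_year >= 2021

Execution result:
name | hire_year
Leo Miller | 2024
Quinn Davis | 2024
Quinn Williams | 2023
Quinn Wilson | 2022
Noah Wilson | 2021
Kate Brown | 2022
Grace Garcia | 2021
Ivy Davis | 2022
Eve Jones | 2024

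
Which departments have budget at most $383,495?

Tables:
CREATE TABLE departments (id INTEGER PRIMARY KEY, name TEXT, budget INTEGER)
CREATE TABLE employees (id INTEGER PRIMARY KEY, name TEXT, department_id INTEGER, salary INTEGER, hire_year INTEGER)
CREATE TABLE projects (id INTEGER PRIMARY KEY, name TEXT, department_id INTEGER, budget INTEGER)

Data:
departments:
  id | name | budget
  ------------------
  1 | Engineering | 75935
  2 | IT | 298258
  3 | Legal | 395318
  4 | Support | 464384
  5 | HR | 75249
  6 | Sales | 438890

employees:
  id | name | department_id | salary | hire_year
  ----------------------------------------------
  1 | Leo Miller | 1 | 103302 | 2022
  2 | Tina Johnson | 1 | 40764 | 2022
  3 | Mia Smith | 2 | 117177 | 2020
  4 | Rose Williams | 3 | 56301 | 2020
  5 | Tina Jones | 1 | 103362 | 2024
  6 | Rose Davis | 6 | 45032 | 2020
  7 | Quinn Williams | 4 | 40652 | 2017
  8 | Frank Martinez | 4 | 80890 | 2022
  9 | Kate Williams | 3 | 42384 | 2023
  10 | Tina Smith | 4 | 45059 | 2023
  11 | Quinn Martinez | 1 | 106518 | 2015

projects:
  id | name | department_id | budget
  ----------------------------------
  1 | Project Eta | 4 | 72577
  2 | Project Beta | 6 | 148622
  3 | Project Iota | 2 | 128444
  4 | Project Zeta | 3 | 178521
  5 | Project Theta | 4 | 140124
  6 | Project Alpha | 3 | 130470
SELECT name, budget FROM departments WHERE budget <= 383495

Execution result:
name | budget
Engineering | 75935
IT | 298258
HR | 75249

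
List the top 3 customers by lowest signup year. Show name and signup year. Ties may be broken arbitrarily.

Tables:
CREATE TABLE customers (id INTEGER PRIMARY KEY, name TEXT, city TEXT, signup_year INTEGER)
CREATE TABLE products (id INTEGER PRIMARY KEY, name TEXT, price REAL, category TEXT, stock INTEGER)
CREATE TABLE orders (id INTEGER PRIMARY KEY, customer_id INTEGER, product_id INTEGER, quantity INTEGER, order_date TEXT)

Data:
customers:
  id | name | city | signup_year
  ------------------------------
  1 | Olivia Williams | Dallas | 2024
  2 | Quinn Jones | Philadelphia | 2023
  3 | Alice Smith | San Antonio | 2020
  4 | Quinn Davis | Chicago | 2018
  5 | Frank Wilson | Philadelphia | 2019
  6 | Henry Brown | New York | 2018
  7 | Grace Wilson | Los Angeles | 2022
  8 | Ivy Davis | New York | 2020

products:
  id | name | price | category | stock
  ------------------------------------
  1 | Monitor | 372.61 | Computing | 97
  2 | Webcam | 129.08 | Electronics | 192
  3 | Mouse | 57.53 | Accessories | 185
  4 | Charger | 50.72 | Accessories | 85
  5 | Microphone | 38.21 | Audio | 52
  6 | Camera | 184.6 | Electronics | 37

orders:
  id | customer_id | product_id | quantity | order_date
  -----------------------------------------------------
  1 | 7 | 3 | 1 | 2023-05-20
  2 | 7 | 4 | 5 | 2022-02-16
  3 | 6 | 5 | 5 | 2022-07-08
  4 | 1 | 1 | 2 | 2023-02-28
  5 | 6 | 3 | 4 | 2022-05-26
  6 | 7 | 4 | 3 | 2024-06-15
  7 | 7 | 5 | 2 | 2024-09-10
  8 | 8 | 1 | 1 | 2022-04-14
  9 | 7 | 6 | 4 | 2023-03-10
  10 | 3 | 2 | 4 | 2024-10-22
SELECT name, signup_year FROM customers ORDER BY signup_year ASC LIMIT 3

Execution result:
name | signup_year
Quinn Davis | 2018
Henry Brown | 2018
Frank Wilson | 2019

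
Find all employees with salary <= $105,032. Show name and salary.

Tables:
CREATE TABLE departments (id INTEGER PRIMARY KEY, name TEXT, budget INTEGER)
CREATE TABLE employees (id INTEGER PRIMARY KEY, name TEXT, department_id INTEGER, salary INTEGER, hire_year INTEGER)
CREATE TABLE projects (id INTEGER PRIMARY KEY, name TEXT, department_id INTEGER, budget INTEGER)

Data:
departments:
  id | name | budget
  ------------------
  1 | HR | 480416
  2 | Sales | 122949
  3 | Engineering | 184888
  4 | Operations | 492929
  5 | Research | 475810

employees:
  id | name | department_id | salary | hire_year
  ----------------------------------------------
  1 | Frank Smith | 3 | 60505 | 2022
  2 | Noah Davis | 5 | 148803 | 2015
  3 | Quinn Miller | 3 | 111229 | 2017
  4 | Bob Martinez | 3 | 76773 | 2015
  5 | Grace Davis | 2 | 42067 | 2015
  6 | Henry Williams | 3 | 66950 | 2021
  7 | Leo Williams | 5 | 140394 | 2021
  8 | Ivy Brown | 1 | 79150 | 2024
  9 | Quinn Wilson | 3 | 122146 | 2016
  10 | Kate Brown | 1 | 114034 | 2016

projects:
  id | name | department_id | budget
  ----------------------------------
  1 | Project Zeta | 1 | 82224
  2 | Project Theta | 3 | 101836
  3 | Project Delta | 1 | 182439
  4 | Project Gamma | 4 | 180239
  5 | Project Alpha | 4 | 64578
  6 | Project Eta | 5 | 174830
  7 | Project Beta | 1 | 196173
SELECT name, salary FROM employees WHERE salary <= 105032

Execution result:
name | salary
Frank Smith | 60505
Bob Martinez | 76773
Grace Davis | 42067
Henry Williams | 66950
Ivy Brown | 79150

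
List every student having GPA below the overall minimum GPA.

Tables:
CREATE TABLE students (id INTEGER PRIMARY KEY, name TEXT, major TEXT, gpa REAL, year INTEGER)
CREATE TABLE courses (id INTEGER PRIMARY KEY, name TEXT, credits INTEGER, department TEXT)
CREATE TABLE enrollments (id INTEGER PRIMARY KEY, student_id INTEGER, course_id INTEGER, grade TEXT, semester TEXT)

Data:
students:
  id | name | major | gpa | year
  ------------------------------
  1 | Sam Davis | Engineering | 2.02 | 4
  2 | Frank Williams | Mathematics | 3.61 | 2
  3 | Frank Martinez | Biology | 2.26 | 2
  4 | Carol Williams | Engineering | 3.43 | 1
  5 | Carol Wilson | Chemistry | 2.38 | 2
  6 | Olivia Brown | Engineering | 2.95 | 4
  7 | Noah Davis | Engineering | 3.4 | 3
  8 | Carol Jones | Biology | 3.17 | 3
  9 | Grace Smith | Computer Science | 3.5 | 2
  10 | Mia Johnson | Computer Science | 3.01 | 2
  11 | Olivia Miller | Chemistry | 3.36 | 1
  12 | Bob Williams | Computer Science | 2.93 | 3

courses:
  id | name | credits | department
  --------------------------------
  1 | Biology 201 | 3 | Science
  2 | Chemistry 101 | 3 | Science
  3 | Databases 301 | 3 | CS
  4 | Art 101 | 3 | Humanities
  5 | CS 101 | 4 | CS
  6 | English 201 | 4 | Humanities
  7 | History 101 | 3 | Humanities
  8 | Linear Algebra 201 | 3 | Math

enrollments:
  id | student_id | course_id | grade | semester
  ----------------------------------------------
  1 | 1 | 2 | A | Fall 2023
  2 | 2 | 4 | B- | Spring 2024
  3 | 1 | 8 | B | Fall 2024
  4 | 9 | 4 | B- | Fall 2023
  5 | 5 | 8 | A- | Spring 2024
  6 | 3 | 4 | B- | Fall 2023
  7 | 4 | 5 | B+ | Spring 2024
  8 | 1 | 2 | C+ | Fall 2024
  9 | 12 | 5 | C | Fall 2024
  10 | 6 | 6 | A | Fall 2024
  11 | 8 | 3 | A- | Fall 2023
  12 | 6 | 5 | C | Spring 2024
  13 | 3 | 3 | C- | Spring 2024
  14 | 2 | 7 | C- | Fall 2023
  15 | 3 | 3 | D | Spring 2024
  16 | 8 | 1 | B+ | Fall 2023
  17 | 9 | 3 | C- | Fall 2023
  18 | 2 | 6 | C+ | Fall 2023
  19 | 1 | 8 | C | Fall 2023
SELECT name, gpa FROM students WHERE gpa < (SELECT MIN(gpa) FROM students)

Execution result:
(no rows)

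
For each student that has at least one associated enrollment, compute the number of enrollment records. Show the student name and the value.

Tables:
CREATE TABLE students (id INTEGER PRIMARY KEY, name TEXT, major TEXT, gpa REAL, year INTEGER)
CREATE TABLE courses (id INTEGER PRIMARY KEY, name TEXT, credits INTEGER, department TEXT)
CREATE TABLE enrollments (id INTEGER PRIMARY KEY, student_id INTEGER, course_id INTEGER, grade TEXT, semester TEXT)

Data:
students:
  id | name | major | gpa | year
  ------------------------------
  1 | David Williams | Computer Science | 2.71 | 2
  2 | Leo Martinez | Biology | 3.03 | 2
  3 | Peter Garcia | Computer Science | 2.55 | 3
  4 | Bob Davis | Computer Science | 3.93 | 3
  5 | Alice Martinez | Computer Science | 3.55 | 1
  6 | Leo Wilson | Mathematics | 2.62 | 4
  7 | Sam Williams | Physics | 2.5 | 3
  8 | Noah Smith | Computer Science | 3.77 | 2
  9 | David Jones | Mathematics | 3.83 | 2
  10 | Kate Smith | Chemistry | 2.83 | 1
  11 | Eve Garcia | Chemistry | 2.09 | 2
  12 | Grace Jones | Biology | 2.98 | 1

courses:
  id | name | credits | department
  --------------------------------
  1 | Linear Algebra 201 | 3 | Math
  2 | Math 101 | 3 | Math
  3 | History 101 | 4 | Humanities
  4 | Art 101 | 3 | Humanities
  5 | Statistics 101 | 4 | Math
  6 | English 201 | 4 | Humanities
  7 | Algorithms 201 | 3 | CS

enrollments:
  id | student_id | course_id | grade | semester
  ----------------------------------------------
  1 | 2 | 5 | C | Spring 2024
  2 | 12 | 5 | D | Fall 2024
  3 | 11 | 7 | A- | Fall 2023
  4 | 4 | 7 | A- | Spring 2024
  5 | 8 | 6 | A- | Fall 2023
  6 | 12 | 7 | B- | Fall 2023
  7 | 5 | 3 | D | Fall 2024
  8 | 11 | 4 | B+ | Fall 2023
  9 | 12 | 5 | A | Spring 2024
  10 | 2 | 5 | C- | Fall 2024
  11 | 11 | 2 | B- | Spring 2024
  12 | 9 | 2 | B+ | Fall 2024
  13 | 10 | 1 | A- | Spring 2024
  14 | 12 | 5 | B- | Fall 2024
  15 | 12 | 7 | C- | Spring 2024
SELECT p.name, COUNT(*) AS n FROM enrollments c JOIN students p ON c.student_id = p.id GROUP BY p.id, p.name

Execution result:
name | n
Leo Martinez | 2
Bob Davis | 1
Alice Martinez | 1
Noah Smith | 1
David Jones | 1
Kate Smith | 1
Eve Garcia | 3
Grace Jones | 5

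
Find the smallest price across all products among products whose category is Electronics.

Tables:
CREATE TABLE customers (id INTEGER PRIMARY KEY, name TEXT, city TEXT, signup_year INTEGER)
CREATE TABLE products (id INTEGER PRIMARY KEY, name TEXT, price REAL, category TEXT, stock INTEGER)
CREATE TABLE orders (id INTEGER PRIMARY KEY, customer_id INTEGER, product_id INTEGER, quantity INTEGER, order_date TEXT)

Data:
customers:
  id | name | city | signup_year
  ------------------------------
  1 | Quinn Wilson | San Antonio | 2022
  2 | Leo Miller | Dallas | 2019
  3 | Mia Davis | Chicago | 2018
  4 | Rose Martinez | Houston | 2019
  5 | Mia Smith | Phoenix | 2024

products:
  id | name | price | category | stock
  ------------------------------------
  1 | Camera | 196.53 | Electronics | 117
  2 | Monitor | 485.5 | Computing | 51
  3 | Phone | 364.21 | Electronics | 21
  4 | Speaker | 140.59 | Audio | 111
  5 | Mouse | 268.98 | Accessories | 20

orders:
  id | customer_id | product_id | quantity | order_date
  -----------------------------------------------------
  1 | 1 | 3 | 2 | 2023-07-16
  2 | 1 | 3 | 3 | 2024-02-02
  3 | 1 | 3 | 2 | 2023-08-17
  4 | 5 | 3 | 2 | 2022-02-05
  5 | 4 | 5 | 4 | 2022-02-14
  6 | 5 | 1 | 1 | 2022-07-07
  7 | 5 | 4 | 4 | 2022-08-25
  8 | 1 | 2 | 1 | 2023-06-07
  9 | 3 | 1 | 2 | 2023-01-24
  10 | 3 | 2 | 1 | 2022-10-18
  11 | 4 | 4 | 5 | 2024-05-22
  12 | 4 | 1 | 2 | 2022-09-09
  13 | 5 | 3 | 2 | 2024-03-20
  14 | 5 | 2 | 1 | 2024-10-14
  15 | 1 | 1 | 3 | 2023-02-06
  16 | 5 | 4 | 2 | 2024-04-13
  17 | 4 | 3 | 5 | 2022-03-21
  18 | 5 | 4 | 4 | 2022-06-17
SELECT MIN(price) FROM products WHERE category = 'Electronics'

Execution result:
196.53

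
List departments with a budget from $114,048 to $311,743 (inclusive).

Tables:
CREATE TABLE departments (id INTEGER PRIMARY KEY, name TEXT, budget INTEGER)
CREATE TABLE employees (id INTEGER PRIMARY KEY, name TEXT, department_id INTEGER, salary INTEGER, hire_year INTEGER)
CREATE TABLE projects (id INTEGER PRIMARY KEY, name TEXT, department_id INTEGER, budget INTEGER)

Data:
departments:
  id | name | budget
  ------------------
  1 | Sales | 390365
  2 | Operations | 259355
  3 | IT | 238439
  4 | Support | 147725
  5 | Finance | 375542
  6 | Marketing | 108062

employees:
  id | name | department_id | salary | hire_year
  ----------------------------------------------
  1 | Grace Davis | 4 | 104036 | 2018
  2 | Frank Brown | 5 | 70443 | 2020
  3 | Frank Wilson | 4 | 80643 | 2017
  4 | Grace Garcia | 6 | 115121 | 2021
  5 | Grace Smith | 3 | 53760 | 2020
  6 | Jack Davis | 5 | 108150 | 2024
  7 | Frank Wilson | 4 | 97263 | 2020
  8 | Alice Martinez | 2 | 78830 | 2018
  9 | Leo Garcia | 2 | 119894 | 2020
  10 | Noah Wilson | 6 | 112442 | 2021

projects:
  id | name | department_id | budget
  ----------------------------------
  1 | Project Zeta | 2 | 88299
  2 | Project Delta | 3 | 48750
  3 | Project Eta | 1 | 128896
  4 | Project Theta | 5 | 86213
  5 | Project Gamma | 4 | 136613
SELECT name, budget FROM departments WHERE budget BETWEEN 114048 AND 311743

Execution result:
name | budget
Operations | 259355
IT | 238439
Support | 147725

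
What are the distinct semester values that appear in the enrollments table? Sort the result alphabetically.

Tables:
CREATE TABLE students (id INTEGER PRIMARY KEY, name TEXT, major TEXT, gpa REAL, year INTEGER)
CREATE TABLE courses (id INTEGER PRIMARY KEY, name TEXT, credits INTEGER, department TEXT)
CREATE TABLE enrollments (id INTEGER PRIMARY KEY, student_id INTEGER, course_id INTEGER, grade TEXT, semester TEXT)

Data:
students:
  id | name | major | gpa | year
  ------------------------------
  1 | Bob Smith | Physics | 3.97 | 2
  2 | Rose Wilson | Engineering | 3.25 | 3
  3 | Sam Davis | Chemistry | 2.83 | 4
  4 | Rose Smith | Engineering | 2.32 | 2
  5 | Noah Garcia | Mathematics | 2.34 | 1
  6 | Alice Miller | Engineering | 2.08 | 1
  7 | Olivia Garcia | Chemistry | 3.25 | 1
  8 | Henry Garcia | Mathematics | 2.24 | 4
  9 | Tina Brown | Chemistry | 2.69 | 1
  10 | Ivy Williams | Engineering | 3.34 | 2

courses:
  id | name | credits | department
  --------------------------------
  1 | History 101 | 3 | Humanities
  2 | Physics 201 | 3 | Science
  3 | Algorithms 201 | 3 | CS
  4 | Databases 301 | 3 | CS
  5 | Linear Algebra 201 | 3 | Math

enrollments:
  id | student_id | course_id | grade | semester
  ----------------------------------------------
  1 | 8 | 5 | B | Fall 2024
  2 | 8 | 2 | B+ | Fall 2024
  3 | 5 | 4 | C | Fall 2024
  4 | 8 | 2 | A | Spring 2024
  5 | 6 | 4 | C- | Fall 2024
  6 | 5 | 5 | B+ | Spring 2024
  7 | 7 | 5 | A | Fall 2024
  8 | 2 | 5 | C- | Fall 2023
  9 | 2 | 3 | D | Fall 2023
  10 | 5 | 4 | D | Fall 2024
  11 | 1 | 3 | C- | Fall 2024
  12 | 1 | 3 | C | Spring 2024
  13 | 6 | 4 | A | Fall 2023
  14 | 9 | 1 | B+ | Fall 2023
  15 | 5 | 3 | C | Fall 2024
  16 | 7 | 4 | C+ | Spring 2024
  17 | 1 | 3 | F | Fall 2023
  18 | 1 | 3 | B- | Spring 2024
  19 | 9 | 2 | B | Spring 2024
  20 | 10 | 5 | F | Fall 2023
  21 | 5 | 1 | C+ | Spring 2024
SELECT DISTINCT semester FROM enrollments ORDER BY semester

Execution result:
semester
Fall 2023
Fall 2024
Spring 2024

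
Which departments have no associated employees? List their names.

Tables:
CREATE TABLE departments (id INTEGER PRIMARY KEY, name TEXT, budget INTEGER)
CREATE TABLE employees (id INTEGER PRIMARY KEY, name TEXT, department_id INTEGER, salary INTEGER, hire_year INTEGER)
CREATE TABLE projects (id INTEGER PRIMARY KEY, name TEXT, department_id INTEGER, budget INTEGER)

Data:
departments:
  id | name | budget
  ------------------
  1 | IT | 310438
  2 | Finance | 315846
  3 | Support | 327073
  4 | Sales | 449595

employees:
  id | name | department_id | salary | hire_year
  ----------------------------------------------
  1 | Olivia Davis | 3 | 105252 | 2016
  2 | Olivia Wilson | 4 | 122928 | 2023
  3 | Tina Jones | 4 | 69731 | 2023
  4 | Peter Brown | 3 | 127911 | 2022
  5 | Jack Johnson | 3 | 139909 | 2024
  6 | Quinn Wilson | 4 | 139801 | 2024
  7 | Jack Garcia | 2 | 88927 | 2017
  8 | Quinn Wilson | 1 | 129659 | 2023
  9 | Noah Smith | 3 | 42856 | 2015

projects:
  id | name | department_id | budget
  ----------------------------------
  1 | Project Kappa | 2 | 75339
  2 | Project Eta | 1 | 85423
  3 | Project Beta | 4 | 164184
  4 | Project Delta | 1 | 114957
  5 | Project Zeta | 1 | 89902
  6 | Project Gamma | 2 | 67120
SELECT p.name FROM departments p LEFT JOIN employees c ON c.department_id = p.id WHERE c.id IS NULL

Execution result:
(no rows)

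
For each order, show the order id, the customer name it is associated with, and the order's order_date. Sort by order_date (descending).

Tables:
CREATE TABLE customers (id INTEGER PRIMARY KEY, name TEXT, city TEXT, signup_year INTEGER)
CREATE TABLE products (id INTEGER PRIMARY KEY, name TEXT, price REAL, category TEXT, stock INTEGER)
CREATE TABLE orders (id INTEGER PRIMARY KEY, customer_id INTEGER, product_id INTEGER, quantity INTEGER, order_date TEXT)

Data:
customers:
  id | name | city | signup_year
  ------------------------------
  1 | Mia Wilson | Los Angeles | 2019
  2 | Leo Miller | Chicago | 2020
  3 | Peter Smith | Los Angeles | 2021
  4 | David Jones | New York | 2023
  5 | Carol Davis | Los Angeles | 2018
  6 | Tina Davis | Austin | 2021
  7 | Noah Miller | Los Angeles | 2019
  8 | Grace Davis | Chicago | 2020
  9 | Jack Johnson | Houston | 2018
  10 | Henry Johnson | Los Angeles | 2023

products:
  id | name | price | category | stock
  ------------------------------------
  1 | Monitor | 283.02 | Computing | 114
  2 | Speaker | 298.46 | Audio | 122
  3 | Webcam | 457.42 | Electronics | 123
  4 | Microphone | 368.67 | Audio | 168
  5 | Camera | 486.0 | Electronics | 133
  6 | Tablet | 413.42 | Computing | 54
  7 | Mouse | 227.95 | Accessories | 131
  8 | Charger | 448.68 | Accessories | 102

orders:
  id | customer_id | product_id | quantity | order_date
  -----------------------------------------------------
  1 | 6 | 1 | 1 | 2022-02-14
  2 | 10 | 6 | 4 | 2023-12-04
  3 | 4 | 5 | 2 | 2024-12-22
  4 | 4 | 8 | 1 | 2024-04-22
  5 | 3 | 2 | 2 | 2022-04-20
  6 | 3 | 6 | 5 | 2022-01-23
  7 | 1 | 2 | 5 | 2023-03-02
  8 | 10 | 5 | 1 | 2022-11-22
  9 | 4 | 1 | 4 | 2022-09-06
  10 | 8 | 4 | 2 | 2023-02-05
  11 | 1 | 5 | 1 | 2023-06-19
SELECT c.id, p.name AS customer, c.order_date FROM orders c JOIN customers p ON c.customer_id = p.id ORDER BY c.order_date DESC

Execution result:
id | customer | order_date
3 | David Jones | 2024-12-22
4 | David Jones | 2024-04-22
2 | Henry Johnson | 2023-12-04
11 | Mia Wilson | 2023-06-19
7 | Mia Wilson | 2023-03-02
10 | Grace Davis | 2023-02-05
8 | Henry Johnson | 2022-11-22
9 | David Jones | 2022-09-06
5 | Peter Smith | 2022-04-20
1 | Tina Davis | 2022-02-14
6 | Peter Smith | 2022-01-23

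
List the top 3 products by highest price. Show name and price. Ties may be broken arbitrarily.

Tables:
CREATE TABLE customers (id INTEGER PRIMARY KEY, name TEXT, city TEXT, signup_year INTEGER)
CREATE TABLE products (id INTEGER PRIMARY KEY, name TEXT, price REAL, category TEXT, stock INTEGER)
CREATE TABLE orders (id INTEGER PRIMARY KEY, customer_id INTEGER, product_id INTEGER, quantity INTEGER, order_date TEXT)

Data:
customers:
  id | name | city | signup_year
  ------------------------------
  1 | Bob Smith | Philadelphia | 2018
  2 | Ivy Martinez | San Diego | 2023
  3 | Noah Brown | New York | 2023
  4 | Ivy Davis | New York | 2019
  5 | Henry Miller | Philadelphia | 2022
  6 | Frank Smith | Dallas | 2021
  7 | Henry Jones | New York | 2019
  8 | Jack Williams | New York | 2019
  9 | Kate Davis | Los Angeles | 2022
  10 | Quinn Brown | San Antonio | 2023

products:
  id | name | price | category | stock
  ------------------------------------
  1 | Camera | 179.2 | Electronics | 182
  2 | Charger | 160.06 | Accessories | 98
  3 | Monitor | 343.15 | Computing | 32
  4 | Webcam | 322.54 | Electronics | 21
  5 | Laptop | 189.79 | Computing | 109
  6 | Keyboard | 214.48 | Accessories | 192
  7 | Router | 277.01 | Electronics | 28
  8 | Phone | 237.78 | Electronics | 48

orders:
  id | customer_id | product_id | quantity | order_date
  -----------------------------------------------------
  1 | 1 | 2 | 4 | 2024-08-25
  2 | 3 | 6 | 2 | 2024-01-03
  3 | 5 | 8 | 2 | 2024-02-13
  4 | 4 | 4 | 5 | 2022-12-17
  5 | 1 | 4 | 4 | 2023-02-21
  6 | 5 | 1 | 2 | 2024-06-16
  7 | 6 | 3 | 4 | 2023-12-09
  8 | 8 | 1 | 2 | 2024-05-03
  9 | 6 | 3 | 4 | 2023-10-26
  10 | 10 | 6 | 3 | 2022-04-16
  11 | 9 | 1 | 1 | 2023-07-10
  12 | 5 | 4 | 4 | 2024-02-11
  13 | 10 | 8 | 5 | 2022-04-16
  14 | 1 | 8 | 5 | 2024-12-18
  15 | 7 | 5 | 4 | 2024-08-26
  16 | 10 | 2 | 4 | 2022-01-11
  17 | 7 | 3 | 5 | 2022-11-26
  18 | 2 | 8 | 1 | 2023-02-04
SELECT name, price FROM products ORDER BY price DESC LIMIT 3

Execution result:
name | price
Monitor | 343.15
Webcam | 322.54
Router | 277.01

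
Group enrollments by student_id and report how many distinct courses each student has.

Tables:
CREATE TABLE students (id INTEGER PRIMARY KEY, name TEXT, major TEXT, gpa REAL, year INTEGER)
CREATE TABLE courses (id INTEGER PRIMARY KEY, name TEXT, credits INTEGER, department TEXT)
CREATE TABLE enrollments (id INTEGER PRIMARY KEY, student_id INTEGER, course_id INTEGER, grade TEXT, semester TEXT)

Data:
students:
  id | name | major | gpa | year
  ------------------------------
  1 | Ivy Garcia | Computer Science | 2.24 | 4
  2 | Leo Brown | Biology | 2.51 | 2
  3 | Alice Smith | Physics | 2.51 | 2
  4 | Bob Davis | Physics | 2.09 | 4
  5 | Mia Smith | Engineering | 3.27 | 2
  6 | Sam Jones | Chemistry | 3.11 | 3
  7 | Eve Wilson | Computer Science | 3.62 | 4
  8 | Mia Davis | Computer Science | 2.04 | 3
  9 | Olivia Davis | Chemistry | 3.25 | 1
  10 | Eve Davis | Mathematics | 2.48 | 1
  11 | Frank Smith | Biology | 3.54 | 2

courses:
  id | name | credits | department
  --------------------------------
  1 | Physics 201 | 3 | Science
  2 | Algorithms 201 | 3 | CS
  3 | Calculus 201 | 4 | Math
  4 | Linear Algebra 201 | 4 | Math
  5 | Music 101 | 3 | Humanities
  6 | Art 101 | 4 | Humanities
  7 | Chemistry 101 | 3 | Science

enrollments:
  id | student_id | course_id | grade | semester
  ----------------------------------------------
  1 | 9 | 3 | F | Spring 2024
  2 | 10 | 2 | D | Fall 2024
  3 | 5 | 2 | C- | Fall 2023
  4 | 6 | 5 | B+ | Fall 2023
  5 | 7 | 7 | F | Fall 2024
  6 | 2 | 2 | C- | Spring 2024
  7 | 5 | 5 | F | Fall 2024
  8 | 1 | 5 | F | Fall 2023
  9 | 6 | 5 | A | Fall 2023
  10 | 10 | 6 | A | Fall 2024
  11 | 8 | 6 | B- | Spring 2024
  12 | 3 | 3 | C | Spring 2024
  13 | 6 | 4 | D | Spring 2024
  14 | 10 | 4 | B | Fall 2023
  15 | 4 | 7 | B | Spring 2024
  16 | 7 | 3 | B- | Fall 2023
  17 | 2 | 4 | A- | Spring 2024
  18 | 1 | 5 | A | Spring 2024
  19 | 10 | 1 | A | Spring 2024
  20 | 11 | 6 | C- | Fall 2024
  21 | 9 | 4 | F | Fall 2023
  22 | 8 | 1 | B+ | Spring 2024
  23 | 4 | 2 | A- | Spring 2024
SELECT student_id, COUNT(DISTINCT course_id) AS distinct_course_count FROM enrollments GROUP BY student_id

Execution result:
student_id | distinct_course_count
1 | 1
2 | 2
3 | 1
4 | 2
5 | 2
6 | 2
7 | 2
8 | 2
9 | 2
10 | 4
11 | 1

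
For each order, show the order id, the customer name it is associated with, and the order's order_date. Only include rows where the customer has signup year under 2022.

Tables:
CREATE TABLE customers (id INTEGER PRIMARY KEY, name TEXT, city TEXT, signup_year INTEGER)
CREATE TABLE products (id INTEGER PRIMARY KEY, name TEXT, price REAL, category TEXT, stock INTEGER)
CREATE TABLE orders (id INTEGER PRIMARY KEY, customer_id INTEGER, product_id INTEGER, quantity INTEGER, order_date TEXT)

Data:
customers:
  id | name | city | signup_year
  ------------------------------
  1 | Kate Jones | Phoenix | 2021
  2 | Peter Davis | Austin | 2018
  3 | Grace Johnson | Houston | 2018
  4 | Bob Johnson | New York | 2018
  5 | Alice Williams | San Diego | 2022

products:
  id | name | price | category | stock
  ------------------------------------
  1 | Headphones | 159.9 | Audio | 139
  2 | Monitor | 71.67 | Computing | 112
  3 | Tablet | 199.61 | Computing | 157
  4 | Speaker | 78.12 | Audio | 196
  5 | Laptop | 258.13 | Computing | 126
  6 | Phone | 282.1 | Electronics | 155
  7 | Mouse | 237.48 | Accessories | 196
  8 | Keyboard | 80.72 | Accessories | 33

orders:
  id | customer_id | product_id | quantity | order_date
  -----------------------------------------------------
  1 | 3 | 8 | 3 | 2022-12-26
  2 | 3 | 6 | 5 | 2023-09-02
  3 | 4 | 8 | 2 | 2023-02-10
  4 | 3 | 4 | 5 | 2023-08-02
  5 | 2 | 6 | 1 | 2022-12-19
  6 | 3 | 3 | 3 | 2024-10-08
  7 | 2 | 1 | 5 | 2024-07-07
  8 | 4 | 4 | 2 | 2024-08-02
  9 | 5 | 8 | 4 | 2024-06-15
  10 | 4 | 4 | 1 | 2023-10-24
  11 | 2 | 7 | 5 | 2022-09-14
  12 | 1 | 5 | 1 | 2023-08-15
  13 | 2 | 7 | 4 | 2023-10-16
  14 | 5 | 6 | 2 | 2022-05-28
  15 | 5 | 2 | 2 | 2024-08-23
SELECT c.id, p.name AS customer, c.order_date FROM orders c JOIN customers p ON c.customer_id = p.id WHERE p.signup_year < 2022

Execution result:
id | customer | order_date
1 | Grace Johnson | 2022-12-26
2 | Grace Johnson | 2023-09-02
3 | Bob Johnson | 2023-02-10
4 | Grace Johnson | 2023-08-02
5 | Peter Davis | 2022-12-19
6 | Grace Johnson | 2024-10-08
7 | Peter Davis | 2024-07-07
8 | Bob Johnson | 2024-08-02
10 | Bob Johnson | 2023-10-24
11 | Peter Davis | 2022-09-14
12 | Kate Jones | 2023-08-15
13 | Peter Davis | 2023-10-16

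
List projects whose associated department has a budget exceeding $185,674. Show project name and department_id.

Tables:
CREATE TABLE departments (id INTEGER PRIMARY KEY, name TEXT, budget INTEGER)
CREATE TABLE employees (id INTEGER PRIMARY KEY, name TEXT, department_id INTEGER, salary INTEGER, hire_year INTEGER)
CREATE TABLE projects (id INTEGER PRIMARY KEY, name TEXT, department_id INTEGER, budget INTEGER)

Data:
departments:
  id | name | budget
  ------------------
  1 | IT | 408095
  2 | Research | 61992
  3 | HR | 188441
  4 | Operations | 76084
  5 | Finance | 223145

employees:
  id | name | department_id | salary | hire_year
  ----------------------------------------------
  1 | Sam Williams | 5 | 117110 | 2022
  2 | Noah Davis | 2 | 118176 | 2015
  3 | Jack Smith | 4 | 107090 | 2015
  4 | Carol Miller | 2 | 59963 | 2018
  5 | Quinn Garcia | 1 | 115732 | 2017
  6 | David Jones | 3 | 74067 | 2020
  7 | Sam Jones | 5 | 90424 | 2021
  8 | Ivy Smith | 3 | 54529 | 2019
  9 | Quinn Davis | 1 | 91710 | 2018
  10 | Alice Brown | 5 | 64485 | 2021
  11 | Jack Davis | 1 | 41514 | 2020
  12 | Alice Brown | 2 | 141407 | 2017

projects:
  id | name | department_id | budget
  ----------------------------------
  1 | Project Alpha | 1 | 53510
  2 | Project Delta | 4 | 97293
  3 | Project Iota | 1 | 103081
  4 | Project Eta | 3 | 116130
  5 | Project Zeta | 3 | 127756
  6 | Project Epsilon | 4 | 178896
SELECT name, department_id FROM projects WHERE department_id IN (SELECT id FROM departments WHERE budget > 185674)

Execution result:
name | department_id
Project Alpha | 1
Project Iota | 1
Project Eta | 3
Project Zeta | 3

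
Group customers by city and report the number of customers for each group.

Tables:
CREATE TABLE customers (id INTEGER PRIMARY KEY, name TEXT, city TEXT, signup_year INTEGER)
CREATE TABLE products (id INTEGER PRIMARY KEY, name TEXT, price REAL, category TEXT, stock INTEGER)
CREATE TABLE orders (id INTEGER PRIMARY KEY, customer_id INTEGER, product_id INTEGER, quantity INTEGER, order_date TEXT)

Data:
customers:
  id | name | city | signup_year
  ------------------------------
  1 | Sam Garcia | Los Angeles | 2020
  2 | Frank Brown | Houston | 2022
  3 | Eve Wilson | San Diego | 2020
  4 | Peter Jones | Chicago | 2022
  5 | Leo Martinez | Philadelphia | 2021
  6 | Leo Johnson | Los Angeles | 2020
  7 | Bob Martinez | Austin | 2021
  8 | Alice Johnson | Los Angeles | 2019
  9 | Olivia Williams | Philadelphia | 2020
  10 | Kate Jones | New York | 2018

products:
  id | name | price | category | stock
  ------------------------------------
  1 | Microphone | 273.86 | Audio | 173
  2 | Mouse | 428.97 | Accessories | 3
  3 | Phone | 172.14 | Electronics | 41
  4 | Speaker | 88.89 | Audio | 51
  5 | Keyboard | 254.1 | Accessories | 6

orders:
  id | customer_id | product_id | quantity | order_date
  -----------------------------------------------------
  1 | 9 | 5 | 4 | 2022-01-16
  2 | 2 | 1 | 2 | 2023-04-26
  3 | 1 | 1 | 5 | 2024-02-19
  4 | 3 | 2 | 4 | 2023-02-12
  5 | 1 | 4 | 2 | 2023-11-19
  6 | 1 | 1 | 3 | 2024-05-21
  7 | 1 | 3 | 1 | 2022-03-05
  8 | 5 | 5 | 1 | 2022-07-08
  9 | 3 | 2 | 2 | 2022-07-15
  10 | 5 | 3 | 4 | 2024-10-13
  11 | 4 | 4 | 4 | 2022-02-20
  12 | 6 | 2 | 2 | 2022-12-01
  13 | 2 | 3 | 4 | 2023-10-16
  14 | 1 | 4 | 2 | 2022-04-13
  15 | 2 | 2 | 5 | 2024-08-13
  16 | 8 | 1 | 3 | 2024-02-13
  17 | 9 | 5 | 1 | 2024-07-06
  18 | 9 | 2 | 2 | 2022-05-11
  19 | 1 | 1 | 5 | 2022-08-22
SELECT city, COUNT(*) AS n FROM customers GROUP BY city

Execution result:
city | n
Austin | 1
Chicago | 1
Houston | 1
Los Angeles | 3
New York | 1
Philadelphia | 2
San Diego | 1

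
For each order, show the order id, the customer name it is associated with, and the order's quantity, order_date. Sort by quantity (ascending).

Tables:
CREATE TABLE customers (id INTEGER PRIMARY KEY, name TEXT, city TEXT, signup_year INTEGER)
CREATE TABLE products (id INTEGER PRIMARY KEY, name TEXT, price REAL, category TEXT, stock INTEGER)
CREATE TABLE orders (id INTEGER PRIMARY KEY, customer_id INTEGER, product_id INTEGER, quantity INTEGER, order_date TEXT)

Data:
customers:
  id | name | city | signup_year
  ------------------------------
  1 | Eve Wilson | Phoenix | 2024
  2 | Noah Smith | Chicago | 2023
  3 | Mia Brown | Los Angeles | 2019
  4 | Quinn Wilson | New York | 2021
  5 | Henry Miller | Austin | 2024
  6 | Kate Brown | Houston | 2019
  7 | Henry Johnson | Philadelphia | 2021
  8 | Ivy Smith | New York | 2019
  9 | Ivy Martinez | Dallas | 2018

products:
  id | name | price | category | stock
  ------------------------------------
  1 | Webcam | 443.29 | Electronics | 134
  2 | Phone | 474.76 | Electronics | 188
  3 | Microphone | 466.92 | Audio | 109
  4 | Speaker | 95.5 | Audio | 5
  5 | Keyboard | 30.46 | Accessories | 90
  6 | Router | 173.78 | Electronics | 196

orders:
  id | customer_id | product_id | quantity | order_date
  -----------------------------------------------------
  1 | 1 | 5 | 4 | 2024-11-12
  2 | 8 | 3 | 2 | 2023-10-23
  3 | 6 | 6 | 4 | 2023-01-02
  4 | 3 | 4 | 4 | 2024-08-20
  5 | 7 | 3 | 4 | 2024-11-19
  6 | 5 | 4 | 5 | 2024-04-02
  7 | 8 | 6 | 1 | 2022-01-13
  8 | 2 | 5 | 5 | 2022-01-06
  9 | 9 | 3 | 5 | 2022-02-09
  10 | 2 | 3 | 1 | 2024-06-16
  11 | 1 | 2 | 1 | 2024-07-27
SELECT c.id, p.name AS customer, c.quantity, c.order_date FROM orders c JOIN customers p ON c.customer_id = p.id ORDER BY c.quantity ASC

Execution result:
id | customer | quantity | order_date
7 | Ivy Smith | 1 | 2022-01-13
10 | Noah Smith | 1 | 2024-06-16
11 | Eve Wilson | 1 | 2024-07-27
2 | Ivy Smith | 2 | 2023-10-23
1 | Eve Wilson | 4 | 2024-11-12
3 | Kate Brown | 4 | 2023-01-02
4 | Mia Brown | 4 | 2024-08-20
5 | Henry Johnson | 4 | 2024-11-19
6 | Henry Miller | 5 | 2024-04-02
8 | Noah Smith | 5 | 2022-01-06
9 | Ivy Martinez | 5 | 2022-02-09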